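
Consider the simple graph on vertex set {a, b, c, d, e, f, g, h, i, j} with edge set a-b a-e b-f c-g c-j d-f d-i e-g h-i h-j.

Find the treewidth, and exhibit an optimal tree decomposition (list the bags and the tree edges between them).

Every bag has size at most 3, so the width is 3 − 1 = 2 and tw(G) ≤ 2. For the lower bound, G contains the cycle i–h–j–c–g–e–a–b–f–d–i, so G is not a forest; only forests have treewidth ≤ 1, hence tw(G) ≥ 2. Therefore the treewidth is 2.

Treewidth 2.
One such decomposition:
Bags: B1 = {h, i, j}  B2 = {c, i, j}  B3 = {c, g, i}  B4 = {e, g, i}  B5 = {a, e, i}  B6 = {a, b, i}  B7 = {b, f, i}  B8 = {d, f, i}
Tree: B1–B2, B2–B3, B3–B4, B4–B5, B5–B6, B6–B7, B7–B8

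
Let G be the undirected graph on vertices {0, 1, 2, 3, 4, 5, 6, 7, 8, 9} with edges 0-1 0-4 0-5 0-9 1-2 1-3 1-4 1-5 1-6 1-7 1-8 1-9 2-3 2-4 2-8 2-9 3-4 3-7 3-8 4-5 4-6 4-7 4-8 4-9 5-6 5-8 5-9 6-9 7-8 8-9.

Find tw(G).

A width-4 tree decomposition is:
Bags: B1 = {1, 4, 5, 8, 9}  B2 = {1, 4, 5, 6, 9}  B3 = {1, 2, 4, 8, 9}  B4 = {0, 1, 4, 5, 9}  B5 = {1, 2, 3, 4, 8}  B6 = {1, 3, 4, 7, 8}
Tree: B1–B2, B1–B3, B1–B4, B3–B5, B5–B6
The largest bag has 5 vertices, giving width 4; this decomposition certifies tw(G) ≤ 4. On the other hand G contains the 5-clique {0, 1, 4, 5, 9}. A clique must lie in a single bag of any decomposition, so no decomposition can have width below 4. Therefore the treewidth is 4.

4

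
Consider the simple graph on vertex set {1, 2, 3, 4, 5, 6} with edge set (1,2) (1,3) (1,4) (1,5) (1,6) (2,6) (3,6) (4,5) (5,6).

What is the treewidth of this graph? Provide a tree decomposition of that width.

The largest bag has 3 vertices, giving width 2; this decomposition certifies tw(G) ≤ 2. On the other hand G contains the 3-clique {1, 4, 5}. A clique must lie in a single bag of any decomposition, so no decomposition can have width below 2. The upper and lower bounds meet at 2, so that is the treewidth.

Treewidth 2.
One optimal decomposition is:
Bags: B1 = {1, 3, 6}  B2 = {1, 2, 6}  B3 = {1, 5, 6}  B4 = {1, 4, 5}
Tree: B1–B2, B2–B3, B3–B4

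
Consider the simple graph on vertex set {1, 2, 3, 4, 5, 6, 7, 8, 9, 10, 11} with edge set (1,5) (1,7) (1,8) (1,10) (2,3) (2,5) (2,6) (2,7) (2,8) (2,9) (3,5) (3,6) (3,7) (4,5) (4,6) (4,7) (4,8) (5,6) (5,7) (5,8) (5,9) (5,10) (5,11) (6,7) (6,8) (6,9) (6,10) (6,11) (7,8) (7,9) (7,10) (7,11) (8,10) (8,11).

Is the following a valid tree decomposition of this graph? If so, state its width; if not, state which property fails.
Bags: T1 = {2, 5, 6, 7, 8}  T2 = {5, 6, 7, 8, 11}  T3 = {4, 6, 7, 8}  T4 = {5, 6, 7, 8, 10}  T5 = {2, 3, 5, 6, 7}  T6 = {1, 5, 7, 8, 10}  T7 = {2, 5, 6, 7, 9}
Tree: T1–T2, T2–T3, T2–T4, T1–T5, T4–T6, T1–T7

A tree decomposition must satisfy three properties: every vertex lies in some bag; for every edge, both endpoints lie together in some bag; and for every vertex, the bags containing it form a connected subtree. Here edge (5,4) lies in no bag, so the decomposition is invalid.

No — edge (5,4) lies in no bag.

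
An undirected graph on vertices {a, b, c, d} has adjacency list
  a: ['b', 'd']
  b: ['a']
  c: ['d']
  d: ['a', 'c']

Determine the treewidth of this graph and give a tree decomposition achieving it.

Treewidth 1.
One such decomposition:
Bags: B1 = {a, d}  B2 = {c, d}  B3 = {a, b}
Tree: B1–B2, B1–B3

Every bag has size at most 2, so the width is 2 − 1 = 1 and tw(G) ≤ 1. Since G has at least one edge (e.g. d–a), it is not an edgeless graph, so tw(G) ≥ 1. Combining the bounds, tw(G) = 1.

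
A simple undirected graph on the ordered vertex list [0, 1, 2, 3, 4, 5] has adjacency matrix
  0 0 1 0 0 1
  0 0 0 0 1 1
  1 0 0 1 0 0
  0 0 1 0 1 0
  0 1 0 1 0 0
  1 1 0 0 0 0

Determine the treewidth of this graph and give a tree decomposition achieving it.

Treewidth 2.
Bags: B1 = {1, 4, 5}  B2 = {3, 4, 5}  B3 = {2, 3, 5}  B4 = {0, 2, 5}
Tree: B1–B2, B2–B3, B3–B4

Every bag has size at most 3, so the width is 3 − 1 = 2 and tw(G) ≤ 2. Since 5–1–4–3–2–0–5 is a cycle in G, G is not acyclic. Forests are exactly the graphs of treewidth ≤ 1, so tw(G) ≥ 2. Combining the bounds, tw(G) = 2.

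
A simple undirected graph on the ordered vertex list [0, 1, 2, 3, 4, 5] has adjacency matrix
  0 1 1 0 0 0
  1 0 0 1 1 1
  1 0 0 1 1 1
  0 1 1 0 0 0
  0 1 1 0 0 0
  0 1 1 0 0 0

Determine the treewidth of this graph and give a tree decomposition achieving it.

Each bag holds 3 vertices, so the decomposition has width 2, which upper-bounds the treewidth. For the lower bound, G contains the cycle 3–2–4–1–3, so G is not a forest; only forests have treewidth ≤ 1, hence tw(G) ≥ 2. Hence tw(G) = 2 exactly.

Treewidth 2.
One such decomposition:
Bags: B1 = {1, 2, 3}  B2 = {1, 2, 4}  B3 = {0, 1, 2}  B4 = {1, 2, 5}
Tree: B1–B2, B2–B3, B3–B4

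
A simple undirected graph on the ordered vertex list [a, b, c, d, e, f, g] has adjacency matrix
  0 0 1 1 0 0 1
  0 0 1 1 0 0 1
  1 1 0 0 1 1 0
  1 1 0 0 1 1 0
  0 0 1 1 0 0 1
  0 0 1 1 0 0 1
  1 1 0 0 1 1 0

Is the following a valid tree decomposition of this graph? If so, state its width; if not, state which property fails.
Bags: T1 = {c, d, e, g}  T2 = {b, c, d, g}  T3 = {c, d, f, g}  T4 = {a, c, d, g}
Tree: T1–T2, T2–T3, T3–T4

Yes; width 3.

Checking the three conditions: (i) the bags cover all of {a, b, c, d, e, f, g}; (ii) for each edge, some bag contains both endpoints; (iii) the bags containing any fixed vertex form a subtree. All hold, so the decomposition is valid with width 4 − 1 = 3.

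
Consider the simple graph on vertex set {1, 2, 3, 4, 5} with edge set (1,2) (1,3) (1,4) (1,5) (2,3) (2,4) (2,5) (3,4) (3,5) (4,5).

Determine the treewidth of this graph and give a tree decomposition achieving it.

A single bag containing all 5 vertices is trivially a valid decomposition of width 4. On the other hand G contains the 5-clique {1, 2, 3, 4, 5}. A clique must lie in a single bag of any decomposition, so no decomposition can have width below 4. The upper and lower bounds meet at 4, so that is the treewidth.

Treewidth 4.
One optimal decomposition is:
Bags: B1 = {1, 2, 3, 4, 5}
Tree: (single bag)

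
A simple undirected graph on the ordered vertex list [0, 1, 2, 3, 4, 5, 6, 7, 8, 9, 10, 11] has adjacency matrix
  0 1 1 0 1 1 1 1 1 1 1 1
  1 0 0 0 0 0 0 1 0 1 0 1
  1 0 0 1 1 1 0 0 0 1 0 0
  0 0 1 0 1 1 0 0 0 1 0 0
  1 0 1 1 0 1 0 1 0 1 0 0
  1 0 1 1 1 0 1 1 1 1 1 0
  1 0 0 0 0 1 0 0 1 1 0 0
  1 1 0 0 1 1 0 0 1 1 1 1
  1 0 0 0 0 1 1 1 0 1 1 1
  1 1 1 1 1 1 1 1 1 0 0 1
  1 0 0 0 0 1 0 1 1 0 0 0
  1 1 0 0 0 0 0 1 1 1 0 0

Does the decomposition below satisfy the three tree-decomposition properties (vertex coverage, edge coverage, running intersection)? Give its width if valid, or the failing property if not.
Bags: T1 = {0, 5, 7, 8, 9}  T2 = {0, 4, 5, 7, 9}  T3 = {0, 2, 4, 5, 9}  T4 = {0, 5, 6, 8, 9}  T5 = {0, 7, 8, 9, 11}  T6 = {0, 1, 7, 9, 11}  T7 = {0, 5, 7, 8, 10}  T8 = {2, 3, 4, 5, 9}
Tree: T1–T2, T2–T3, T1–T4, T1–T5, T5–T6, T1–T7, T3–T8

Yes; width 4.

Every vertex of G appears in some bag (union = {0, 1, 2, 3, 4, 5, 6, 7, 8, 9, 10, 11}); every edge is covered by a bag; and for each vertex v the set of bags containing v is connected in the bag tree. The decomposition is therefore valid. The largest bag has 5 vertices, so the width is 4.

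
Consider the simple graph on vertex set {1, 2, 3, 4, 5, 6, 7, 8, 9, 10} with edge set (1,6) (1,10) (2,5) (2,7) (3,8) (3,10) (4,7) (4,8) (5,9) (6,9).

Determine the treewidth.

2

A width-2 tree decomposition is:
Bags: B1 = {3, 8, 10}  B2 = {4, 8, 10}  B3 = {4, 7, 10}  B4 = {2, 7, 10}  B5 = {2, 5, 10}  B6 = {5, 9, 10}  B7 = {6, 9, 10}  B8 = {1, 6, 10}
Tree: B1–B2, B2–B3, B3–B4, B4–B5, B5–B6, B6–B7, B7–B8
Every bag has size at most 3, so the width is 3 − 1 = 2 and tw(G) ≤ 2. Since 10–3–8–4–7–2–5–9–6–1–10 is a cycle in G, G is not acyclic. Forests are exactly the graphs of treewidth ≤ 1, so tw(G) ≥ 2. Hence tw(G) = 2 exactly.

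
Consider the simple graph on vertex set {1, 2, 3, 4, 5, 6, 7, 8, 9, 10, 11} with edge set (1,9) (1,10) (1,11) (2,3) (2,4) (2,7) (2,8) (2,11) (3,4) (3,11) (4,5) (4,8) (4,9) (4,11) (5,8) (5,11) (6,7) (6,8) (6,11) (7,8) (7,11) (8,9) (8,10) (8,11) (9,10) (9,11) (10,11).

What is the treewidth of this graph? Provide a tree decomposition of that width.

Each bag holds 4 vertices, so the decomposition has width 3, which upper-bounds the treewidth. For the lower bound, the 4 vertices {8, 9, 10, 11} are pairwise adjacent, and any tree decomposition puts a clique entirely inside one bag — forcing width ≥ 3. Hence tw(G) = 3 exactly.

Treewidth 3.
Bags: B1 = {4, 8, 9, 11}  B2 = {2, 4, 8, 11}  B3 = {2, 7, 8, 11}  B4 = {4, 5, 8, 11}  B5 = {8, 9, 10, 11}  B6 = {2, 3, 4, 11}  B7 = {1, 9, 10, 11}  B8 = {6, 7, 8, 11}
Tree: B1–B2, B2–B3, B2–B4, B1–B5, B2–B6, B5–B7, B3–B8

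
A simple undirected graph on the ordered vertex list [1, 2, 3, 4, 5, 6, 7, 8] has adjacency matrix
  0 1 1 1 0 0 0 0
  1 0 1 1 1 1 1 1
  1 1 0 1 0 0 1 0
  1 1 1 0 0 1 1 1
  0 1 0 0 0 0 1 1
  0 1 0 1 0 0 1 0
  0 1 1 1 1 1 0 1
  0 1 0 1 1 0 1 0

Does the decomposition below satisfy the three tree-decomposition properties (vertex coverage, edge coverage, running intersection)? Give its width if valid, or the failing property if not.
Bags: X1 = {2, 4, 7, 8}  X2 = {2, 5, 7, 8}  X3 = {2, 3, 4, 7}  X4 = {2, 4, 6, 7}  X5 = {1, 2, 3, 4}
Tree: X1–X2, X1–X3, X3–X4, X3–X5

Yes; width 3.

Vertex coverage: the bags together contain {1, 2, 3, 4, 5, 6, 7, 8}, the full vertex set. Edge coverage: each edge of G has both endpoints in at least one bag. Running intersection: for every vertex, the bags containing it form a connected subtree. All three properties hold, so this is a valid tree decomposition of width max|bag| − 1 = 3, and hence tw(G) ≤ 3.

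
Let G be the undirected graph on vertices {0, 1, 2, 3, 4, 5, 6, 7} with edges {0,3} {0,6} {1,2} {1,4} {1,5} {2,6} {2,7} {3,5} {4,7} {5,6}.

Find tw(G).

2

A width-2 tree decomposition is:
Bags: B1 = {0, 3, 6}  B2 = {3, 5, 6}  B3 = {2, 5, 6}  B4 = {1, 2, 5}  B5 = {1, 2, 7}  B6 = {1, 4, 7}
Tree: B1–B2, B2–B3, B3–B4, B4–B5, B5–B6
Every bag has size at most 3, so the width is 3 − 1 = 2 and tw(G) ≤ 2. Since 0–3–5–6–0 is a cycle in G, G is not acyclic. Forests are exactly the graphs of treewidth ≤ 1, so tw(G) ≥ 2. Therefore the treewidth is 2.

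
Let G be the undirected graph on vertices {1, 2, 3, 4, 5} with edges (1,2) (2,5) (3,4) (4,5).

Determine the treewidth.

1

A width-1 tree decomposition is:
Bags: B1 = {3, 4}  B2 = {4, 5}  B3 = {2, 5}  B4 = {1, 2}
Tree: B1–B2, B2–B3, B3–B4
The largest bag has 2 vertices, giving width 1; this decomposition certifies tw(G) ≤ 1. Any graph with an edge has treewidth ≥ 1, and G has the edge 3–4. Combining the bounds, tw(G) = 1.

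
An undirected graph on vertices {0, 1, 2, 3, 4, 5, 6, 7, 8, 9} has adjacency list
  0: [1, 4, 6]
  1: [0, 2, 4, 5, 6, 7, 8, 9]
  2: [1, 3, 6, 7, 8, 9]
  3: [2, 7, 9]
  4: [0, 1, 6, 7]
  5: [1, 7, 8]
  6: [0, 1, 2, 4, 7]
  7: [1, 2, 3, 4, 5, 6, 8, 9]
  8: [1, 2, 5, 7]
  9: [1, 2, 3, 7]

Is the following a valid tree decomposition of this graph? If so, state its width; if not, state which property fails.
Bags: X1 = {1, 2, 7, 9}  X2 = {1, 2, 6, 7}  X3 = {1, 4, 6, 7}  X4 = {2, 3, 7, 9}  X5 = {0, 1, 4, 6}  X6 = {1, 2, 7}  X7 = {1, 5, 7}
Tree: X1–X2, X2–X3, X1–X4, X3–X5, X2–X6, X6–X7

No — vertex 8 appears in no bag.

A tree decomposition must satisfy three properties: every vertex lies in some bag; for every edge, both endpoints lie together in some bag; and for every vertex, the bags containing it form a connected subtree. Here vertex 8 appears in no bag, so the decomposition is invalid.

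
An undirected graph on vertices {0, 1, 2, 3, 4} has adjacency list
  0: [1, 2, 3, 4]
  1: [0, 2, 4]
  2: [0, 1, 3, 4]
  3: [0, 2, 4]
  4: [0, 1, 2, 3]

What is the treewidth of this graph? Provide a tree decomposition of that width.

Every bag has size at most 4, so the width is 4 − 1 = 3 and tw(G) ≤ 3. For the lower bound, the 4 vertices {0, 1, 2, 4} are pairwise adjacent, and any tree decomposition puts a clique entirely inside one bag — forcing width ≥ 3. Hence tw(G) = 3 exactly.

Treewidth 3.
One optimal decomposition is:
Bags: B1 = {0, 2, 3, 4}  B2 = {0, 1, 2, 4}
Tree: B1–B2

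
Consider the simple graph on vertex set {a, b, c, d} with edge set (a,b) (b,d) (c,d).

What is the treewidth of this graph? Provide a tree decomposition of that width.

Treewidth 1.
Bags: B1 = {b, d}  B2 = {a, b}  B3 = {c, d}
Tree: B1–B2, B1–B3

Each bag holds 2 vertices, so the decomposition has width 1, which upper-bounds the treewidth. Since G has at least one edge (e.g. d–b), it is not an edgeless graph, so tw(G) ≥ 1. Hence tw(G) = 1 exactly.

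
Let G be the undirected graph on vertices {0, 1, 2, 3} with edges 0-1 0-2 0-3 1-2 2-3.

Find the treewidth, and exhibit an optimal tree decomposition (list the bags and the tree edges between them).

The largest bag has 3 vertices, giving width 2; this decomposition certifies tw(G) ≤ 2. For the lower bound, the 3 vertices {0, 1, 2} are pairwise adjacent, and any tree decomposition puts a clique entirely inside one bag — forcing width ≥ 2. Therefore the treewidth is 2.

Treewidth 2.
One optimal decomposition is:
Bags: B1 = {0, 1, 2}  B2 = {0, 2, 3}
Tree: B1–B2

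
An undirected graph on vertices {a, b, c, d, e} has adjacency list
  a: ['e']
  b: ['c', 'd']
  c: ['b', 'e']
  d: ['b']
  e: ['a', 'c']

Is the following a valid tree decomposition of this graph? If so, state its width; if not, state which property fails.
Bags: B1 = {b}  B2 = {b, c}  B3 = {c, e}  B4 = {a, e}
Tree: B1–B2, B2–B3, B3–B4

A tree decomposition must satisfy three properties: every vertex lies in some bag; for every edge, both endpoints lie together in some bag; and for every vertex, the bags containing it form a connected subtree. Here vertex d appears in no bag, so the decomposition is invalid.

No — vertex d appears in no bag.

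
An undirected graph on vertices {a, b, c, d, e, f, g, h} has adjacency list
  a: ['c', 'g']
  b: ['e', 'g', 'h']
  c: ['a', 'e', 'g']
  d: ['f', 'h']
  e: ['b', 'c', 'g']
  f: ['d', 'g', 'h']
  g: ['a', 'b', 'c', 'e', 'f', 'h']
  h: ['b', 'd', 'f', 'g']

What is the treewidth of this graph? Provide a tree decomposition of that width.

Treewidth 2.
Bags: B1 = {b, e, g}  B2 = {c, e, g}  B3 = {b, g, h}  B4 = {a, c, g}  B5 = {f, g, h}  B6 = {d, f, h}
Tree: B1–B2, B1–B3, B2–B4, B3–B5, B5–B6

The largest bag has 3 vertices, giving width 2; this decomposition certifies tw(G) ≤ 2. On the other hand G contains the 3-clique {d, f, h}. A clique must lie in a single bag of any decomposition, so no decomposition can have width below 2. Therefore the treewidth is 2.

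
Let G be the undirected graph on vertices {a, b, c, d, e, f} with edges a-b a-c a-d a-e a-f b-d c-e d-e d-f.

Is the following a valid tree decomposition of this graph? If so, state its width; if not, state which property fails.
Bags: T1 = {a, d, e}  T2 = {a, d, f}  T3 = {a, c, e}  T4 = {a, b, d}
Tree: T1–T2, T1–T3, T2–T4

Yes; width 2.

Every vertex of G appears in some bag (union = {a, b, c, d, e, f}); every edge is covered by a bag; and for each vertex v the set of bags containing v is connected in the bag tree. The decomposition is therefore valid. The largest bag has 3 vertices, so the width is 2.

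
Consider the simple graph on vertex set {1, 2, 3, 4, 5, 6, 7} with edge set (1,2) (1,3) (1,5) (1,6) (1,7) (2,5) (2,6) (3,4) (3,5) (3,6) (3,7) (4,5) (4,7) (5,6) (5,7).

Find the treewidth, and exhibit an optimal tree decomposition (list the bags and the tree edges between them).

Each bag holds 4 vertices, so the decomposition has width 3, which upper-bounds the treewidth. Conversely, {1, 2, 5, 6} is a clique of size 4, and the vertices of any clique must share a bag in every tree decomposition; so some bag has ≥ 4 vertices and tw(G) ≥ 3. Combining the bounds, tw(G) = 3.

Treewidth 3.
Bags: B1 = {3, 4, 5, 7}  B2 = {1, 3, 5, 7}  B3 = {1, 3, 5, 6}  B4 = {1, 2, 5, 6}
Tree: B1–B2, B2–B3, B3–B4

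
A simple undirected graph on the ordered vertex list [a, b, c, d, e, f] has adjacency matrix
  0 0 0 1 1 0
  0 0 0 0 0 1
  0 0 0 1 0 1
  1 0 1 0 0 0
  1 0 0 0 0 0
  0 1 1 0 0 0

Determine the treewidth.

A width-1 tree decomposition is:
Bags: B1 = {a, e}  B2 = {a, d}  B3 = {c, d}  B4 = {c, f}  B5 = {b, f}
Tree: B1–B2, B2–B3, B3–B4, B4–B5
The largest bag has 2 vertices, giving width 1; this decomposition certifies tw(G) ≤ 1. Since G has at least one edge (e.g. e–a), it is not an edgeless graph, so tw(G) ≥ 1. Combining the bounds, tw(G) = 1.

1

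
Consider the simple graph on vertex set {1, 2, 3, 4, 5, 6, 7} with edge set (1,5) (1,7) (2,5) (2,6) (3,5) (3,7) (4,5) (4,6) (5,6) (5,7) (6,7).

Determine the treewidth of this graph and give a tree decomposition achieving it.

Treewidth 2.
One such decomposition:
Bags: B1 = {3, 5, 7}  B2 = {5, 6, 7}  B3 = {2, 5, 6}  B4 = {1, 5, 7}  B5 = {4, 5, 6}
Tree: B1–B2, B2–B3, B1–B4, B3–B5

Each bag holds 3 vertices, so the decomposition has width 2, which upper-bounds the treewidth. Conversely, {1, 5, 7} is a clique of size 3, and the vertices of any clique must share a bag in every tree decomposition; so some bag has ≥ 3 vertices and tw(G) ≥ 2. Therefore the treewidth is 2.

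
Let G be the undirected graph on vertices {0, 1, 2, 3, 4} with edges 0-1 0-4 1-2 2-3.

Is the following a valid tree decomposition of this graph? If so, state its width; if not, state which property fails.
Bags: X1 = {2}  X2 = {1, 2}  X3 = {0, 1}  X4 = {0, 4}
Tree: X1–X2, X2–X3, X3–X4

No — vertex 3 appears in no bag.

A tree decomposition must satisfy three properties: every vertex lies in some bag; for every edge, both endpoints lie together in some bag; and for every vertex, the bags containing it form a connected subtree. Here vertex 3 appears in no bag, so the decomposition is invalid.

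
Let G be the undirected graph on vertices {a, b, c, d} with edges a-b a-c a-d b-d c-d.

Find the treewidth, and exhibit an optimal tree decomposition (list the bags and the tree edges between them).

Each bag holds 3 vertices, so the decomposition has width 2, which upper-bounds the treewidth. On the other hand G contains the 3-clique {a, c, d}. A clique must lie in a single bag of any decomposition, so no decomposition can have width below 2. Therefore the treewidth is 2.

Treewidth 2.
One optimal decomposition is:
Bags: B1 = {a, b, d}  B2 = {a, c, d}
Tree: B1–B2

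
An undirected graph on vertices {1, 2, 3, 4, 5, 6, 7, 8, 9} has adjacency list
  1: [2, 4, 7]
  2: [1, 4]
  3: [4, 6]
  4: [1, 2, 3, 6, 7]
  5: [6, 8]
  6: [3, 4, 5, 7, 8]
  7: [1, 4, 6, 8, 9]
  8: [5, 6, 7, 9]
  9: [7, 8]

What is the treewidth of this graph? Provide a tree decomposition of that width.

Each bag holds 3 vertices, so the decomposition has width 2, which upper-bounds the treewidth. Conversely, {7, 8, 9} is a clique of size 3, and the vertices of any clique must share a bag in every tree decomposition; so some bag has ≥ 3 vertices and tw(G) ≥ 2. Therefore the treewidth is 2.

Treewidth 2.
One such decomposition:
Bags: B1 = {4, 6, 7}  B2 = {6, 7, 8}  B3 = {1, 4, 7}  B4 = {7, 8, 9}  B5 = {3, 4, 6}  B6 = {5, 6, 8}  B7 = {1, 2, 4}
Tree: B1–B2, B1–B3, B2–B4, B1–B5, B2–B6, B3–B7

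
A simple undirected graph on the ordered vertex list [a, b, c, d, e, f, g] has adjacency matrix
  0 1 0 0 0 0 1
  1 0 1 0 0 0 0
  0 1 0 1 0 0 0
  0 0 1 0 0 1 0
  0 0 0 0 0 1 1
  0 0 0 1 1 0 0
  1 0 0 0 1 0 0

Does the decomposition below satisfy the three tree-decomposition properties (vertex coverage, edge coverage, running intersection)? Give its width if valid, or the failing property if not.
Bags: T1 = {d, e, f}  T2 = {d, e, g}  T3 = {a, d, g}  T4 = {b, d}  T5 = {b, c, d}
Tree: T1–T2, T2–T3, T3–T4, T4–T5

No — edge (a,b) lies in no bag.

A tree decomposition must satisfy three properties: every vertex lies in some bag; for every edge, both endpoints lie together in some bag; and for every vertex, the bags containing it form a connected subtree. Here edge (a,b) lies in no bag, so the decomposition is invalid.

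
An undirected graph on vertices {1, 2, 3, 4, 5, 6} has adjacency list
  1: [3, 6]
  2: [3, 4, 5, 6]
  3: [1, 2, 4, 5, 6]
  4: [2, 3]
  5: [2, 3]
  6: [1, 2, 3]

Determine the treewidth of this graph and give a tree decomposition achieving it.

Each bag holds 3 vertices, so the decomposition has width 2, which upper-bounds the treewidth. Conversely, {1, 3, 6} is a clique of size 3, and the vertices of any clique must share a bag in every tree decomposition; so some bag has ≥ 3 vertices and tw(G) ≥ 2. Hence tw(G) = 2 exactly.

Treewidth 2.
One such decomposition:
Bags: B1 = {2, 3, 6}  B2 = {2, 3, 5}  B3 = {1, 3, 6}  B4 = {2, 3, 4}
Tree: B1–B2, B1–B3, B2–B4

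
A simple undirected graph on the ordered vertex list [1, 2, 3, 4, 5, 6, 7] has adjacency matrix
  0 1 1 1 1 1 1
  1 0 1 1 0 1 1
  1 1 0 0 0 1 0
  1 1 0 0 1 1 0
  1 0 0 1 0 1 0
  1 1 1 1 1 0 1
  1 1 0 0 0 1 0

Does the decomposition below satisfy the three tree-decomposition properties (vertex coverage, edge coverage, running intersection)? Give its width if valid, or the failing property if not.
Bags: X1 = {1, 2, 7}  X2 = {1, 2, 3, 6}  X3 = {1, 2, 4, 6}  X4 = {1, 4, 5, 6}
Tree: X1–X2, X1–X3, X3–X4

A tree decomposition must satisfy three properties: every vertex lies in some bag; for every edge, both endpoints lie together in some bag; and for every vertex, the bags containing it form a connected subtree. Here edge (6,7) lies in no bag, so the decomposition is invalid.

No — edge (6,7) lies in no bag.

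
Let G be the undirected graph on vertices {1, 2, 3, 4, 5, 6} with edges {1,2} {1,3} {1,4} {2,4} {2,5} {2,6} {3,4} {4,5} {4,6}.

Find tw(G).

A width-2 tree decomposition is:
Bags: B1 = {1, 2, 4}  B2 = {1, 3, 4}  B3 = {2, 4, 6}  B4 = {2, 4, 5}
Tree: B1–B2, B1–B3, B3–B4
Every bag has size at most 3, so the width is 3 − 1 = 2 and tw(G) ≤ 2. Conversely, {1, 2, 4} is a clique of size 3, and the vertices of any clique must share a bag in every tree decomposition; so some bag has ≥ 3 vertices and tw(G) ≥ 2. The upper and lower bounds meet at 2, so that is the treewidth.

2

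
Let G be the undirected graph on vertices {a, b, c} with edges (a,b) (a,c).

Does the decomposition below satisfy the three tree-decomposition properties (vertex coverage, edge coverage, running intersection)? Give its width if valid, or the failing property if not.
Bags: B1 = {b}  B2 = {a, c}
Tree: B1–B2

A tree decomposition must satisfy three properties: every vertex lies in some bag; for every edge, both endpoints lie together in some bag; and for every vertex, the bags containing it form a connected subtree. Here edge (a,b) lies in no bag, so the decomposition is invalid.

No — edge (a,b) lies in no bag.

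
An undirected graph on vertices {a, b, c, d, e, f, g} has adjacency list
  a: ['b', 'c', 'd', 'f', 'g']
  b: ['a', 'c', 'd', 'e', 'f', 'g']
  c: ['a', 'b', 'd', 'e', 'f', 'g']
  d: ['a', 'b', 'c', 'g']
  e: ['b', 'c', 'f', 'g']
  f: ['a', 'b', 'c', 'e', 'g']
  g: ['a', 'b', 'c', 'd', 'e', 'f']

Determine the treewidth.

A width-4 tree decomposition is:
Bags: B1 = {b, c, e, f, g}  B2 = {a, b, c, f, g}  B3 = {a, b, c, d, g}
Tree: B1–B2, B2–B3
The largest bag has 5 vertices, giving width 4; this decomposition certifies tw(G) ≤ 4. For the lower bound, the 5 vertices {a, b, c, d, g} are pairwise adjacent, and any tree decomposition puts a clique entirely inside one bag — forcing width ≥ 4. The upper and lower bounds meet at 4, so that is the treewidth.

4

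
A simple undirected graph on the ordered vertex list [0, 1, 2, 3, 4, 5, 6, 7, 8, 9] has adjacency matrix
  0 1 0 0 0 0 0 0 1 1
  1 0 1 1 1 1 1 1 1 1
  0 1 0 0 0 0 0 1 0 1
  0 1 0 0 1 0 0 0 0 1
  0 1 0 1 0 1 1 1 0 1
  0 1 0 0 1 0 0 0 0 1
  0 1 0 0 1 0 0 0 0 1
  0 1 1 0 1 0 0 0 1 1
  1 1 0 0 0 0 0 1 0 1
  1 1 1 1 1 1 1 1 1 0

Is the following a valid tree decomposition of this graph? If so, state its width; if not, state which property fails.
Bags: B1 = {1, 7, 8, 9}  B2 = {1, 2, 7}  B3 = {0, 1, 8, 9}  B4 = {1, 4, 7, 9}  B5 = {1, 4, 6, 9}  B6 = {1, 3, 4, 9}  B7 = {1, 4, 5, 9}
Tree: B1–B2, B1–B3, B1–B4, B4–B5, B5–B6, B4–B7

A tree decomposition must satisfy three properties: every vertex lies in some bag; for every edge, both endpoints lie together in some bag; and for every vertex, the bags containing it form a connected subtree. Here edge (9,2) lies in no bag, so the decomposition is invalid.

No — edge (9,2) lies in no bag.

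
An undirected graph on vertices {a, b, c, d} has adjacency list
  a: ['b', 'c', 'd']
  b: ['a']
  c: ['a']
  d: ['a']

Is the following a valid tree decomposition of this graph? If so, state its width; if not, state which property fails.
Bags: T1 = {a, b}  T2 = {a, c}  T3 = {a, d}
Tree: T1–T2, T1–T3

Every vertex of G appears in some bag (union = {a, b, c, d}); every edge is covered by a bag; and for each vertex v the set of bags containing v is connected in the bag tree. The decomposition is therefore valid. The largest bag has 2 vertices, so the width is 1.

Yes; width 1.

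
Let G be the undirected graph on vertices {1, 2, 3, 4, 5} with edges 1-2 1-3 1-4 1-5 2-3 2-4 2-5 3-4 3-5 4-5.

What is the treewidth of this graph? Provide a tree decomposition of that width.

Treewidth 4.
One such decomposition:
Bags: B1 = {1, 2, 3, 4, 5}
Tree: (single bag)

With just one bag of size 5, the width is 5 − 1 = 4, so tw(G) ≤ 4. For the lower bound, the 5 vertices {1, 2, 3, 4, 5} are pairwise adjacent, and any tree decomposition puts a clique entirely inside one bag — forcing width ≥ 4. The upper and lower bounds meet at 4, so that is the treewidth.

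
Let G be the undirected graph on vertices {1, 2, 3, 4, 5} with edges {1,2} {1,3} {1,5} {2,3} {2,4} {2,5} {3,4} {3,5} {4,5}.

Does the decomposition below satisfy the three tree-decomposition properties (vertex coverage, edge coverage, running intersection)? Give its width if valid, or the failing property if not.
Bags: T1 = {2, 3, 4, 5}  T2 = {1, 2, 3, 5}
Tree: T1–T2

Vertex coverage: the bags together contain {1, 2, 3, 4, 5}, the full vertex set. Edge coverage: each edge of G has both endpoints in at least one bag. Running intersection: for every vertex, the bags containing it form a connected subtree. All three properties hold, so this is a valid tree decomposition of width max|bag| − 1 = 3, and hence tw(G) ≤ 3.

Yes; width 3.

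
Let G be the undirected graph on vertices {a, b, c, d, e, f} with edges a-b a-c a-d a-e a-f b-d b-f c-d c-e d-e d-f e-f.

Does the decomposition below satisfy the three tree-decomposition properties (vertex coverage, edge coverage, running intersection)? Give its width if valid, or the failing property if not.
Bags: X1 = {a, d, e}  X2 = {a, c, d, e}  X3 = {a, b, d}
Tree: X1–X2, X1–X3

A tree decomposition must satisfy three properties: every vertex lies in some bag; for every edge, both endpoints lie together in some bag; and for every vertex, the bags containing it form a connected subtree. Here vertex f appears in no bag, so the decomposition is invalid.

No — vertex f appears in no bag.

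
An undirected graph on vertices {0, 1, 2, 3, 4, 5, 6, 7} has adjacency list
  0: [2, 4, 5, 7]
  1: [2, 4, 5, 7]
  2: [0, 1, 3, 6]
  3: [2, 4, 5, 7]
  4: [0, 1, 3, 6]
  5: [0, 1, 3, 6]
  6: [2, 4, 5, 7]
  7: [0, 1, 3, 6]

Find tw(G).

4

A width-4 tree decomposition is:
Bags: B1 = {0, 1, 3, 4, 6}  B2 = {0, 1, 2, 3, 6}  B3 = {0, 1, 3, 5, 6}  B4 = {0, 1, 3, 6, 7}
Tree: B1–B2, B2–B3, B3–B4
The largest bag has 5 vertices, giving width 4; this decomposition certifies tw(G) ≤ 4. For the lower bound: the 5 vertex sets {1,4}, {2,3}, {5,6}, {0}, {7} are disjoint, each induces a connected subgraph, and every pair is joined by at least one edge of G. Contracting each set to a single vertex therefore yields K_{5} as a minor, and since treewidth is minor-monotone, tw(G) ≥ tw(K_{5}) = 4. Therefore the treewidth is 4.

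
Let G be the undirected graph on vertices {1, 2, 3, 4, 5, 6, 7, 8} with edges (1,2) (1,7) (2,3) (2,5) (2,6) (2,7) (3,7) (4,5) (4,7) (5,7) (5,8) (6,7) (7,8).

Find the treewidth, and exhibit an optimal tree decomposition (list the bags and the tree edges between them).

The largest bag has 3 vertices, giving width 2; this decomposition certifies tw(G) ≤ 2. Conversely, {5, 7, 8} is a clique of size 3, and the vertices of any clique must share a bag in every tree decomposition; so some bag has ≥ 3 vertices and tw(G) ≥ 2. The upper and lower bounds meet at 2, so that is the treewidth.

Treewidth 2.
One such decomposition:
Bags: B1 = {2, 5, 7}  B2 = {5, 7, 8}  B3 = {2, 3, 7}  B4 = {4, 5, 7}  B5 = {2, 6, 7}  B6 = {1, 2, 7}
Tree: B1–B2, B1–B3, B1–B4, B3–B5, B1–B6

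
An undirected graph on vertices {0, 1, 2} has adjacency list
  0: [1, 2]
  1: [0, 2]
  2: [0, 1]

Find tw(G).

A width-2 tree decomposition is:
Bags: B1 = {0, 1, 2}
Tree: (single bag)
With just one bag of size 3, the width is 3 − 1 = 2, so tw(G) ≤ 2. Conversely, {0, 1, 2} is a clique of size 3, and the vertices of any clique must share a bag in every tree decomposition; so some bag has ≥ 3 vertices and tw(G) ≥ 2. Therefore the treewidth is 2.

2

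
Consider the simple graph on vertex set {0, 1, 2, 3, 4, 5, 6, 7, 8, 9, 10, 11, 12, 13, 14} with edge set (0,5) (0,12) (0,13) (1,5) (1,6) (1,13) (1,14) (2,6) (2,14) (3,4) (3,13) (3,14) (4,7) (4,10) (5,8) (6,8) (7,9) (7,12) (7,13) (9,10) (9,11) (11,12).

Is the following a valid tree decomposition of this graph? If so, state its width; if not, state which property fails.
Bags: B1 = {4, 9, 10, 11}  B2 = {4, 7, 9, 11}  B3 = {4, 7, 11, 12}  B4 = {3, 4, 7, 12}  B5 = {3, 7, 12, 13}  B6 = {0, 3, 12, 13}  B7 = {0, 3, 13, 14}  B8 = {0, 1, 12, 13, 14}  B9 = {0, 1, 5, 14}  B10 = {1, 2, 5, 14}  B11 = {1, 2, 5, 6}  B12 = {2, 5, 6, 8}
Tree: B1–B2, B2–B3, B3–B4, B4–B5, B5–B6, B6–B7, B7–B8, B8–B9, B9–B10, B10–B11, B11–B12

No — bags containing vertex 12 are not connected in the tree.

A tree decomposition must satisfy three properties: every vertex lies in some bag; for every edge, both endpoints lie together in some bag; and for every vertex, the bags containing it form a connected subtree. Here bags containing vertex 12 are not connected in the tree, so the decomposition is invalid.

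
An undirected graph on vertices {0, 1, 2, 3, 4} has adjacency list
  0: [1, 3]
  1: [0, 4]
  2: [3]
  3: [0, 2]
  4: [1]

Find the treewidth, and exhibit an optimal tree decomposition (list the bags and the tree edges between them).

Treewidth 1.
One such decomposition:
Bags: B1 = {0, 3}  B2 = {0, 1}  B3 = {1, 4}  B4 = {2, 3}
Tree: B1–B2, B2–B3, B1–B4

Every bag has size at most 2, so the width is 2 − 1 = 1 and tw(G) ≤ 1. Since G has at least one edge (e.g. 0–3), it is not an edgeless graph, so tw(G) ≥ 1. Combining the bounds, tw(G) = 1.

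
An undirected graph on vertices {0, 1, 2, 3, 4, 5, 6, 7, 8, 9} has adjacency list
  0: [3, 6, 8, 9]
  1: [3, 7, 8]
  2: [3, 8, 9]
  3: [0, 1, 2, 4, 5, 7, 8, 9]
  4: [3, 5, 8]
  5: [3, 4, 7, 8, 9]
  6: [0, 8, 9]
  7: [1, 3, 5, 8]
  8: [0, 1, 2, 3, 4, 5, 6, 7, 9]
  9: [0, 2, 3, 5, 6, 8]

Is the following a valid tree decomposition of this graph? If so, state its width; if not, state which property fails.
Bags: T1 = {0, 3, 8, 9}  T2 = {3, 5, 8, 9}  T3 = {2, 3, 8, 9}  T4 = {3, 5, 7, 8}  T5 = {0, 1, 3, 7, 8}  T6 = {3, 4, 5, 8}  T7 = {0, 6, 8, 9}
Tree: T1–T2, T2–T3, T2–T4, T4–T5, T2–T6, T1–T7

No — bags containing vertex 0 are not connected in the tree.

A tree decomposition must satisfy three properties: every vertex lies in some bag; for every edge, both endpoints lie together in some bag; and for every vertex, the bags containing it form a connected subtree. Here bags containing vertex 0 are not connected in the tree, so the decomposition is invalid.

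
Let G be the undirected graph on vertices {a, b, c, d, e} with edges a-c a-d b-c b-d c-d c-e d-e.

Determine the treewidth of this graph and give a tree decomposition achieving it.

Each bag holds 3 vertices, so the decomposition has width 2, which upper-bounds the treewidth. Conversely, {c, d, e} is a clique of size 3, and the vertices of any clique must share a bag in every tree decomposition; so some bag has ≥ 3 vertices and tw(G) ≥ 2. Hence tw(G) = 2 exactly.

Treewidth 2.
One optimal decomposition is:
Bags: B1 = {a, c, d}  B2 = {b, c, d}  B3 = {c, d, e}
Tree: B1–B2, B1–B3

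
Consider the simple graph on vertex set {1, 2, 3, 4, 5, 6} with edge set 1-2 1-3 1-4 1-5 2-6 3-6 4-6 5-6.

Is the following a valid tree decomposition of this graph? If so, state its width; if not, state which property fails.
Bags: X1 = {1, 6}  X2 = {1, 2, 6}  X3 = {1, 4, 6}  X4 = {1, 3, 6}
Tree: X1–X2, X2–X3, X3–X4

A tree decomposition must satisfy three properties: every vertex lies in some bag; for every edge, both endpoints lie together in some bag; and for every vertex, the bags containing it form a connected subtree. Here vertex 5 appears in no bag, so the decomposition is invalid.

No — vertex 5 appears in no bag.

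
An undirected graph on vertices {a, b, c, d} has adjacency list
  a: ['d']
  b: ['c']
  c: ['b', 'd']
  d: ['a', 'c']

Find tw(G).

1

A width-1 tree decomposition is:
Bags: B1 = {b, c}  B2 = {c, d}  B3 = {a, d}
Tree: B1–B2, B2–B3
Every bag has size at most 2, so the width is 2 − 1 = 1 and tw(G) ≤ 1. Any graph with an edge has treewidth ≥ 1, and G has the edge c–b. Combining the bounds, tw(G) = 1.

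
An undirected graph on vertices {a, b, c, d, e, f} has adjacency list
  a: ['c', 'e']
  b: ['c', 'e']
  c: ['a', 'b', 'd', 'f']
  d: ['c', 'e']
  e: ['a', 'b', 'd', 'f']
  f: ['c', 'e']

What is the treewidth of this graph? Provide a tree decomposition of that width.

Each bag holds 3 vertices, so the decomposition has width 2, which upper-bounds the treewidth. Since e–d–c–f–e is a cycle in G, G is not acyclic. Forests are exactly the graphs of treewidth ≤ 1, so tw(G) ≥ 2. Combining the bounds, tw(G) = 2.

Treewidth 2.
One optimal decomposition is:
Bags: B1 = {c, d, e}  B2 = {c, e, f}  B3 = {b, c, e}  B4 = {a, c, e}
Tree: B1–B2, B2–B3, B3–B4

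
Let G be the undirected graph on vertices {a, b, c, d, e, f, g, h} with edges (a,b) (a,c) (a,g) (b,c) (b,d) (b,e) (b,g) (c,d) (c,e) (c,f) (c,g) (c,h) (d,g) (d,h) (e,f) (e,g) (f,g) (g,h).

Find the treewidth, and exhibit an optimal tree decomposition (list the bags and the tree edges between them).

Treewidth 3.
One optimal decomposition is:
Bags: B1 = {b, c, e, g}  B2 = {b, c, d, g}  B3 = {a, b, c, g}  B4 = {c, d, g, h}  B5 = {c, e, f, g}
Tree: B1–B2, B2–B3, B2–B4, B1–B5

Each bag holds 4 vertices, so the decomposition has width 3, which upper-bounds the treewidth. Conversely, {c, d, g, h} is a clique of size 4, and the vertices of any clique must share a bag in every tree decomposition; so some bag has ≥ 4 vertices and tw(G) ≥ 3. Therefore the treewidth is 3.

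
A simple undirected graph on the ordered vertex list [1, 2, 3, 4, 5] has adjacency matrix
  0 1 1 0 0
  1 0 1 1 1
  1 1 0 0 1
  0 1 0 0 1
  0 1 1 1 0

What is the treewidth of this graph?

2

A width-2 tree decomposition is:
Bags: B1 = {1, 2, 3}  B2 = {2, 3, 5}  B3 = {2, 4, 5}
Tree: B1–B2, B2–B3
Each bag holds 3 vertices, so the decomposition has width 2, which upper-bounds the treewidth. On the other hand G contains the 3-clique {1, 2, 3}. A clique must lie in a single bag of any decomposition, so no decomposition can have width below 2. Hence tw(G) = 2 exactly.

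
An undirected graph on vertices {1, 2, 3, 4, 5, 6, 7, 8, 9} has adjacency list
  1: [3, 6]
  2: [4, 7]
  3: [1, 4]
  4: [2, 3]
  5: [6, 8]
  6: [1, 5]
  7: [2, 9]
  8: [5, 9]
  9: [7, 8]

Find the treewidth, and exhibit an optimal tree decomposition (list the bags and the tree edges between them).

Treewidth 2.
One such decomposition:
Bags: B1 = {5, 8, 9}  B2 = {5, 6, 9}  B3 = {1, 6, 9}  B4 = {1, 3, 9}  B5 = {3, 4, 9}  B6 = {2, 4, 9}  B7 = {2, 7, 9}
Tree: B1–B2, B2–B3, B3–B4, B4–B5, B5–B6, B6–B7

Each bag holds 3 vertices, so the decomposition has width 2, which upper-bounds the treewidth. Since 9–8–5–6–1–3–4–2–7–9 is a cycle in G, G is not acyclic. Forests are exactly the graphs of treewidth ≤ 1, so tw(G) ≥ 2. Combining the bounds, tw(G) = 2.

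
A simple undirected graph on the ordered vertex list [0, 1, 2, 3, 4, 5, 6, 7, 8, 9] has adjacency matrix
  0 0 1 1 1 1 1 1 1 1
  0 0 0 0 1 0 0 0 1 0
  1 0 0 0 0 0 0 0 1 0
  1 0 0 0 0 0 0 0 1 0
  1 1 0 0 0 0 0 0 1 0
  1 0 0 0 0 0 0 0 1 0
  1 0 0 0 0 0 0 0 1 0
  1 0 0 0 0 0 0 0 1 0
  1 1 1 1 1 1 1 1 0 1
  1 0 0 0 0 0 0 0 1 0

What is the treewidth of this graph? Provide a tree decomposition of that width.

Treewidth 2.
One optimal decomposition is:
Bags: B1 = {0, 3, 8}  B2 = {0, 4, 8}  B3 = {0, 5, 8}  B4 = {1, 4, 8}  B5 = {0, 6, 8}  B6 = {0, 7, 8}  B7 = {0, 8, 9}  B8 = {0, 2, 8}
Tree: B1–B2, B1–B3, B2–B4, B2–B5, B1–B6, B2–B7, B7–B8

Each bag holds 3 vertices, so the decomposition has width 2, which upper-bounds the treewidth. For the lower bound, the 3 vertices {0, 2, 8} are pairwise adjacent, and any tree decomposition puts a clique entirely inside one bag — forcing width ≥ 2. The upper and lower bounds meet at 2, so that is the treewidth.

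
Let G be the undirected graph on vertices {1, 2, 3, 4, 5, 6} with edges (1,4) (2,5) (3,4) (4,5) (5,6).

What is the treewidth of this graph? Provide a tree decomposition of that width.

Every bag has size at most 2, so the width is 2 − 1 = 1 and tw(G) ≤ 1. Since G has at least one edge (e.g. 2–5), it is not an edgeless graph, so tw(G) ≥ 1. Combining the bounds, tw(G) = 1.

Treewidth 1.
One such decomposition:
Bags: B1 = {2, 5}  B2 = {5, 6}  B3 = {4, 5}  B4 = {1, 4}  B5 = {3, 4}
Tree: B1–B2, B1–B3, B3–B4, B4–B5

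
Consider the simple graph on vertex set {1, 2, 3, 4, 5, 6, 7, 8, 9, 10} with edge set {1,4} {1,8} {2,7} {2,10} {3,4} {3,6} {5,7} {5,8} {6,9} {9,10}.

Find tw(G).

2

A width-2 tree decomposition is:
Bags: B1 = {6, 9, 10}  B2 = {3, 6, 10}  B3 = {3, 4, 10}  B4 = {1, 4, 10}  B5 = {1, 8, 10}  B6 = {5, 8, 10}  B7 = {5, 7, 10}  B8 = {2, 7, 10}
Tree: B1–B2, B2–B3, B3–B4, B4–B5, B5–B6, B6–B7, B7–B8
Each bag holds 3 vertices, so the decomposition has width 2, which upper-bounds the treewidth. Since 10–9–6–3–4–1–8–5–7–2–10 is a cycle in G, G is not acyclic. Forests are exactly the graphs of treewidth ≤ 1, so tw(G) ≥ 2. Therefore the treewidth is 2.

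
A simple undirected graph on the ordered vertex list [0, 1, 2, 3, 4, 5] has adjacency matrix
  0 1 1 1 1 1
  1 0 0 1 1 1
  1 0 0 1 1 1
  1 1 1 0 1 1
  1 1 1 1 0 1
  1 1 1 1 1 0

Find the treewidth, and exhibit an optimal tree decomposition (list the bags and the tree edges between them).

Treewidth 4.
One such decomposition:
Bags: B1 = {0, 2, 3, 4, 5}  B2 = {0, 1, 3, 4, 5}
Tree: B1–B2

Every bag has size at most 5, so the width is 5 − 1 = 4 and tw(G) ≤ 4. On the other hand G contains the 5-clique {0, 1, 3, 4, 5}. A clique must lie in a single bag of any decomposition, so no decomposition can have width below 4. The upper and lower bounds meet at 4, so that is the treewidth.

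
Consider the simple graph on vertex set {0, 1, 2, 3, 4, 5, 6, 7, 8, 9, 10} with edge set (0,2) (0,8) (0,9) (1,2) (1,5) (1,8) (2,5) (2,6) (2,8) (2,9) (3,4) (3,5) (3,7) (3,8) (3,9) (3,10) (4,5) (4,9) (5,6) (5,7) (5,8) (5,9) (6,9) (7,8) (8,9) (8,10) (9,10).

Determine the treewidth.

A width-3 tree decomposition is:
Bags: B1 = {3, 8, 9, 10}  B2 = {3, 5, 8, 9}  B3 = {2, 5, 8, 9}  B4 = {3, 5, 7, 8}  B5 = {0, 2, 8, 9}  B6 = {2, 5, 6, 9}  B7 = {3, 4, 5, 9}  B8 = {1, 2, 5, 8}
Tree: B1–B2, B2–B3, B2–B4, B3–B5, B3–B6, B2–B7, B3–B8
The largest bag has 4 vertices, giving width 3; this decomposition certifies tw(G) ≤ 3. On the other hand G contains the 4-clique {0, 2, 8, 9}. A clique must lie in a single bag of any decomposition, so no decomposition can have width below 3. The upper and lower bounds meet at 3, so that is the treewidth.

3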